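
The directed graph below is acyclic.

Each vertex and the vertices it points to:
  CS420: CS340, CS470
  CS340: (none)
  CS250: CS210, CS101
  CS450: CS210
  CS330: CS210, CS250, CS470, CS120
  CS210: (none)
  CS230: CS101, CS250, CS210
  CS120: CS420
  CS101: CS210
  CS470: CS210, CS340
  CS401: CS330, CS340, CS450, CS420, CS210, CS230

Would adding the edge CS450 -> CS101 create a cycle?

No

Adding CS450→CS101 creates a cycle iff CS101 can already reach CS450.
Explore from CS101: no path reaches CS450. The graph stays acyclic.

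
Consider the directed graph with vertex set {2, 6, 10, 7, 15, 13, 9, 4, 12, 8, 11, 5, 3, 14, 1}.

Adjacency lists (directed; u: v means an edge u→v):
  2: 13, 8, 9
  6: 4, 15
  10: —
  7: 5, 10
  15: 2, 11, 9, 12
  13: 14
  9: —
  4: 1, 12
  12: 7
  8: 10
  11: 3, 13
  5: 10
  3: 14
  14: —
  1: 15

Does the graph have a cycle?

DFS with white/gray/black marking, starting from 3:
3 gray
  14 gray
  14 black
3 black
2 gray
  13 gray
    13→14: 14 black — skip
  13 black
  8 gray
    10 gray
    10 black
  8 black
  9 gray
  9 black
2 black
6 gray
  4 gray
    1 gray
      15 gray
        15→2: 2 black — skip
        11 gray
          11→3: 3 black — skip
          11→13: 13 black — skip
        11 black
        15→9: 9 black — skip
        12 gray
          7 gray
            5 gray
              5→10: 10 black — skip
            5 black
            7→10: 10 black — skip
          7 black
        12 black
      15 black
    1 black
    4→12: 12 black — skip
  4 black
  6→15: 15 black — skip
6 black
Every edge goes to a white or black vertex — no back edge, so the graph is acyclic.

No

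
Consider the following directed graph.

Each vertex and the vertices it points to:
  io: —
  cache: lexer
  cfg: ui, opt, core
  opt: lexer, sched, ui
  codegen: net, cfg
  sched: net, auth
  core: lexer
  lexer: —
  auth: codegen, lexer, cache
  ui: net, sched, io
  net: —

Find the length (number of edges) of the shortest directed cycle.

5

For each vertex v, BFS finds the shortest path from v back to v.
The shortest such closed walk is cfg → opt → sched → auth → codegen → cfg, length 5.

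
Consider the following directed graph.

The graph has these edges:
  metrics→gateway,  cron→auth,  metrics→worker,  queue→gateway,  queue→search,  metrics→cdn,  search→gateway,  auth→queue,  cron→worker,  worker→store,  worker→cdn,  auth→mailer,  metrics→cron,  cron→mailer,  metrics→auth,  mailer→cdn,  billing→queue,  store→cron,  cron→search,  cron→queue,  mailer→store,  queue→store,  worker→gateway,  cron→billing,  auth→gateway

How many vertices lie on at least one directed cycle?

7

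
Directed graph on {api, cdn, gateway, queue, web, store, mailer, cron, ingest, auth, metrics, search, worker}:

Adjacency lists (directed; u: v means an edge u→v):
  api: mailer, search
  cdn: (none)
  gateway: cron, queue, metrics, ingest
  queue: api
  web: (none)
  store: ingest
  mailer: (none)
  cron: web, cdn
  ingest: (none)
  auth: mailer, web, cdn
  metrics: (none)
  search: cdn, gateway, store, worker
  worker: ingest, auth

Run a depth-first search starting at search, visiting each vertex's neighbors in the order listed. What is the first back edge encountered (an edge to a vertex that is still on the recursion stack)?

api->search

DFS from search (visiting each vertex's neighbors in the order listed); mark gray on enter, black on exit:
search gray
  cdn gray
  cdn black
  gateway gray
    cron gray
      web gray
      web black
      cron→cdn: cdn black — skip
    cron black
    queue gray
      api gray
        mailer gray
        mailer black
        api→search: search is gray → back edge
First back edge: api → search.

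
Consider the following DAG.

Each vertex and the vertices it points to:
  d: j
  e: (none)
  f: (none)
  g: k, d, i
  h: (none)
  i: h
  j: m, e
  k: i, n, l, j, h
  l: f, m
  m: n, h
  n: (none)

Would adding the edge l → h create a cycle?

No

Adding l→h creates a cycle iff h can already reach l.
Explore from h: no path reaches l. The graph stays acyclic.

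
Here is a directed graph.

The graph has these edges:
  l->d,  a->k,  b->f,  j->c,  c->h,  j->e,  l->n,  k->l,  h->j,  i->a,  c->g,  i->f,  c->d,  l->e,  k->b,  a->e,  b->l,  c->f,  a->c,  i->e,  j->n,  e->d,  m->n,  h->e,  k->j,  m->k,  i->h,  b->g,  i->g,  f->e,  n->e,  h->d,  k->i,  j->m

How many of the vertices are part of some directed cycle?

7

A vertex is on a directed cycle iff it belongs to a strongly connected component of size ≥ 2 (or has a self-loop).
The vertices on cycles are {a, c, h, i, j, k, m} — 7 in total.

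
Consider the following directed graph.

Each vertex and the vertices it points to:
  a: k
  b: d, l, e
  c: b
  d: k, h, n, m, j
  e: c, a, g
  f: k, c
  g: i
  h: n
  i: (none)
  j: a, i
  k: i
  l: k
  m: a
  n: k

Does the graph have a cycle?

Yes

DFS with white/gray/black marking, starting from a:
a gray
  k gray
    i gray
    i black
  k black
a black
b gray
  d gray
    d→k: k black — skip
    h gray
      n gray
        n→k: k black — skip
      n black
    h black
    d→n: n black — skip
    m gray
      m→a: a black — skip
    m black
    j gray
      j→a: a black — skip
      j→i: i black — skip
    j black
  d black
  l gray
    l→k: k black — skip
  l black
  e gray
    c gray
      c→b: b is gray → back edge
Back edge found, so a cycle exists: b → e → c → b.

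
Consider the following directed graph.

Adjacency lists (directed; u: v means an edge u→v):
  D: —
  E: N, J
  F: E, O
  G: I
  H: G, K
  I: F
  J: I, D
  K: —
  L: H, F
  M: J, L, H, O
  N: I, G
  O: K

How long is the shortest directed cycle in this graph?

For each vertex v, BFS finds the shortest path from v back to v.
The shortest such closed walk is J → I → F → E → J, length 4.

4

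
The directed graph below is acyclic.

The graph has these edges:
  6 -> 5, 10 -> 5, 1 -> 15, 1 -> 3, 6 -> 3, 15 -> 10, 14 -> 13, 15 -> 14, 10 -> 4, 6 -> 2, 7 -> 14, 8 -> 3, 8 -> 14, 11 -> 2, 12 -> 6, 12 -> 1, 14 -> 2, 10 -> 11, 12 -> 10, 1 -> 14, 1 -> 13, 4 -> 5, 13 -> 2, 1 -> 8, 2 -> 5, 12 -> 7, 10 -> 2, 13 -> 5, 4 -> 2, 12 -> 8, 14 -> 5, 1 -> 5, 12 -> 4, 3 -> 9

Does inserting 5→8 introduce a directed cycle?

Adding 5→8 creates a cycle iff 8 can already reach 5.
Path from 8: 8 → 14 → 5.
So 8 → … → 5 → 8 is a cycle.

Yes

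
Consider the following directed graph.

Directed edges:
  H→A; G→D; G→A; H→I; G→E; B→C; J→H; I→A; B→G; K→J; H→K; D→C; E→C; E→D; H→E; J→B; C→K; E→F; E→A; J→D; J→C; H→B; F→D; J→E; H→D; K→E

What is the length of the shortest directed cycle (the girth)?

3

For each vertex v, BFS finds the shortest path from v back to v.
The shortest such closed walk is H → K → J → H, length 3.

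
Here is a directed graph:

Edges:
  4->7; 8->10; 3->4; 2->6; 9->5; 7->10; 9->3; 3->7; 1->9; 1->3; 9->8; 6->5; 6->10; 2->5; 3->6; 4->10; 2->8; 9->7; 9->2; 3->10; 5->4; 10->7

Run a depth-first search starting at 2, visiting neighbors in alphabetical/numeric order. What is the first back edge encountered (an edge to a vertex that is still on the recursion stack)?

10→7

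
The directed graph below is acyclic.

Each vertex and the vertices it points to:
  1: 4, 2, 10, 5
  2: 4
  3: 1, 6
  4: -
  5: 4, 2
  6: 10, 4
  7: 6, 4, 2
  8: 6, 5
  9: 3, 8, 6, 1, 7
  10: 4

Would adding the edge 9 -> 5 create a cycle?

Adding 9→5 creates a cycle iff 5 can already reach 9.
Explore from 5: no path reaches 9. The graph stays acyclic.

No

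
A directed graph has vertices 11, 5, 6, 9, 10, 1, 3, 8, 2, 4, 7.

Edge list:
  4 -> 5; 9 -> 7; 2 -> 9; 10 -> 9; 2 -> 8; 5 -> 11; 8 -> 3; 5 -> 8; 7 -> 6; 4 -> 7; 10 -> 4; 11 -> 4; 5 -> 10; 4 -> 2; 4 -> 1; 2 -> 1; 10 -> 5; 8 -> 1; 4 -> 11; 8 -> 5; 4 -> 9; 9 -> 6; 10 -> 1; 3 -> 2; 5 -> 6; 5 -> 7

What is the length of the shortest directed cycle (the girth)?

For each vertex v, BFS finds the shortest path from v back to v.
The shortest such closed walk is 10 → 5 → 10, length 2.

2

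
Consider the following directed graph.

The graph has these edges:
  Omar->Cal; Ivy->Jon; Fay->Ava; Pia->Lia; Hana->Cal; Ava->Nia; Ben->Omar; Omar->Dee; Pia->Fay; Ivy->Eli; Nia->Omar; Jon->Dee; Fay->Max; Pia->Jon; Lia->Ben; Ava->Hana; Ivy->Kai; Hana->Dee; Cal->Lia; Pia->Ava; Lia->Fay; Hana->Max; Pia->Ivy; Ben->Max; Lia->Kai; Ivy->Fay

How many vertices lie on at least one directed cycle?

8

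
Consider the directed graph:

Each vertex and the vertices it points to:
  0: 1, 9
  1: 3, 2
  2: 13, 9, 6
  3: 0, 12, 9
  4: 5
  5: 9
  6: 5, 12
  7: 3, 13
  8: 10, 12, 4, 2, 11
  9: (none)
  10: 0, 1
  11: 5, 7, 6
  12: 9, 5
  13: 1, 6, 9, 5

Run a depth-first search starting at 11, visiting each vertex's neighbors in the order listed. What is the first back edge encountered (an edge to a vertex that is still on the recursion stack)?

1→3

DFS from 11 (visiting each vertex's neighbors in the order listed); mark gray on enter, black on exit:
11 gray
  5 gray
    9 gray
    9 black
  5 black
  7 gray
    3 gray
      0 gray
        1 gray
          1→3: 3 is gray → back edge
First back edge: 1 → 3.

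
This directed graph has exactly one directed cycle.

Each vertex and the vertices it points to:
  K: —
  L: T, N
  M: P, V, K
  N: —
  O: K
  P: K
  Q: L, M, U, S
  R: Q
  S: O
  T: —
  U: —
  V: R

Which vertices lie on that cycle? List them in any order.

DFS with gray/black marking from Q:
Q gray
  L gray
    T gray
    T black
    N gray
    N black
  L black
  M gray
    P gray
      K gray
      K black
    P black
    V gray
      R gray
        R→Q: Q is gray → back edge
Back edge closes the cycle Q → M → V → R → Q; its vertices are {M, Q, R, V}.

M, Q, R, V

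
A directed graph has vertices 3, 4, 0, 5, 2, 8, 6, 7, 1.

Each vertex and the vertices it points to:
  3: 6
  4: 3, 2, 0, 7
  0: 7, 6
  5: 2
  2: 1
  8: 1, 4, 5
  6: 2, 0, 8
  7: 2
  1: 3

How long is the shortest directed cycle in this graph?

2

For each vertex v, BFS finds the shortest path from v back to v.
The shortest such closed walk is 6 → 0 → 6, length 2.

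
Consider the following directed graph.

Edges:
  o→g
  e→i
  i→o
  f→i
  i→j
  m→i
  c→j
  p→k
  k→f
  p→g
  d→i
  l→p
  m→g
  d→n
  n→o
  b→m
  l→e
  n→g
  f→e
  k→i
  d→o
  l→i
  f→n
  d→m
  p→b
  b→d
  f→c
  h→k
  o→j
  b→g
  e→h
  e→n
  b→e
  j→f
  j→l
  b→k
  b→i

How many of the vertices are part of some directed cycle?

A vertex is on a directed cycle iff it belongs to a strongly connected component of size ≥ 2 (or has a self-loop).
The vertices on cycles are {b, c, d, e, f, h, i, j, k, l, m, n, o, p} — 14 in total.

14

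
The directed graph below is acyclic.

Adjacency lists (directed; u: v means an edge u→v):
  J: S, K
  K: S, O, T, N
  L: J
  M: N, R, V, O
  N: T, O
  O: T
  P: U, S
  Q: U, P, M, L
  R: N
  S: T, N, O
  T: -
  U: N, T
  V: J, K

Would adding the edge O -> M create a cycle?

Adding O→M creates a cycle iff M can already reach O.
Path from M: M → O.
So M → … → O → M is a cycle.

Yes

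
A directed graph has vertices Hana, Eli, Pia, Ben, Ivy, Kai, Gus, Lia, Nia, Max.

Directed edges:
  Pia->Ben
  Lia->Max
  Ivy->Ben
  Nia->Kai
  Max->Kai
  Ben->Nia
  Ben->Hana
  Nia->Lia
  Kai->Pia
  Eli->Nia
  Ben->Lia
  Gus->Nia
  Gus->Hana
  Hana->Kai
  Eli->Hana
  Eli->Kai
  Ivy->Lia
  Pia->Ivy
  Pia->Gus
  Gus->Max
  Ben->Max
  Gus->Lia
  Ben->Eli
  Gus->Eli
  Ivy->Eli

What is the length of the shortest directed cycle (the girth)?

4

For each vertex v, BFS finds the shortest path from v back to v.
The shortest such closed walk is Pia → Gus → Eli → Kai → Pia, length 4.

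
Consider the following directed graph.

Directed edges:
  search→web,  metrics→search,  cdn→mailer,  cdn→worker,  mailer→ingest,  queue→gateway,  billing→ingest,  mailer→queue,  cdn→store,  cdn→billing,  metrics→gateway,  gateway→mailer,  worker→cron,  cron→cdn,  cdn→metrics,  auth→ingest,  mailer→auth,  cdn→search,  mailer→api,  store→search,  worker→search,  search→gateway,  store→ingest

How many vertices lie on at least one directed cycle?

6

A vertex is on a directed cycle iff it belongs to a strongly connected component of size ≥ 2 (or has a self-loop).
The vertices on cycles are {cdn, cron, queue, mailer, worker, gateway} — 6 in total.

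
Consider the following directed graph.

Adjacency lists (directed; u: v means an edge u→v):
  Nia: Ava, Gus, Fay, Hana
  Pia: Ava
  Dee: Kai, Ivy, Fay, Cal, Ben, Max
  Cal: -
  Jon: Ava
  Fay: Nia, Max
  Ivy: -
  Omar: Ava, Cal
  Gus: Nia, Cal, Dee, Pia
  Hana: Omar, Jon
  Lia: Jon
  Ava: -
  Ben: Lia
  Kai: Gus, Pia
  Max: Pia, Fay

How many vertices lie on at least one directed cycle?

A vertex is on a directed cycle iff it belongs to a strongly connected component of size ≥ 2 (or has a self-loop).
The vertices on cycles are {Dee, Fay, Gus, Kai, Max, Nia} — 6 in total.

6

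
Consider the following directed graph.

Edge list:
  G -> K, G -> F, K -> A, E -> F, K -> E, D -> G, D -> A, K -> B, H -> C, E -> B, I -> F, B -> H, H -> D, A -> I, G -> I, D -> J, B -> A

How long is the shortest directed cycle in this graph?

5

For each vertex v, BFS finds the shortest path from v back to v.
The shortest such closed walk is B → H → D → G → K → B, length 5.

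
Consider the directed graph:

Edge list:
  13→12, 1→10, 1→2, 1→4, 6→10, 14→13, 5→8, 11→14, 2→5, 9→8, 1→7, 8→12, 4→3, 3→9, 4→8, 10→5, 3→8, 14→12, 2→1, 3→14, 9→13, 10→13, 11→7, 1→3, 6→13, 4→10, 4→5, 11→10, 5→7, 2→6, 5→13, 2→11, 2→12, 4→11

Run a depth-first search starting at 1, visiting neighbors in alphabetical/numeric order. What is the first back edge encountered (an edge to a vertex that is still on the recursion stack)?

DFS from 1 (visiting neighbors in alphabetical/numeric order); mark gray on enter, black on exit:
1 gray
  2 gray
    2→1: 1 is gray → back edge
First back edge: 2 → 1.

2->1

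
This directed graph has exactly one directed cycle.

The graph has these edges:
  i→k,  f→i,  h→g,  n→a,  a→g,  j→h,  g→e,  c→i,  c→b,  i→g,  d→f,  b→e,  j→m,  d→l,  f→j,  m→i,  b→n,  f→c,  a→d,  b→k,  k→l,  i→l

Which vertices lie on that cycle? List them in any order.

a, b, c, d, f, n

DFS with gray/black marking from f:
f gray
  c gray
    b gray
      n gray
        a gray
          d gray
            l gray
            l black
            d→f: f is gray → back edge
Back edge closes the cycle f → c → b → n → a → d → f; its vertices are {a, b, c, d, f, n}.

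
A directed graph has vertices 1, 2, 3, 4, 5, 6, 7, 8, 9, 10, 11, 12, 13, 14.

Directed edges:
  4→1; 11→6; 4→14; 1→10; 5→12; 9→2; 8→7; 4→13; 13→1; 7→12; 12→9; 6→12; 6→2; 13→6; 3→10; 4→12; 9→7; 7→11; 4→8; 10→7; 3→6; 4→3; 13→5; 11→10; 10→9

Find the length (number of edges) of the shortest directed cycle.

3

For each vertex v, BFS finds the shortest path from v back to v.
The shortest such closed walk is 7 → 11 → 10 → 7, length 3.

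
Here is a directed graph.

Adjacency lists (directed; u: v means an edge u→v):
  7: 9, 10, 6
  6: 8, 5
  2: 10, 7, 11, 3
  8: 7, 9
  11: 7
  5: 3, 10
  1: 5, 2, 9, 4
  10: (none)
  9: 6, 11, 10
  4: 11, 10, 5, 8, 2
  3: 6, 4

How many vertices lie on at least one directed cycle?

A vertex is on a directed cycle iff it belongs to a strongly connected component of size ≥ 2 (or has a self-loop).
The vertices on cycles are {2, 3, 4, 5, 6, 7, 8, 9, 11} — 9 in total.

9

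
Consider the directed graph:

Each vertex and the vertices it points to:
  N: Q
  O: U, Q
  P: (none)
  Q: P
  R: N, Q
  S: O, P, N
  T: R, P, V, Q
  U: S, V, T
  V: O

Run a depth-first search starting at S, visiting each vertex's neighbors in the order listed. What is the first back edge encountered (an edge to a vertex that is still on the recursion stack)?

U->S

DFS from S (visiting each vertex's neighbors in the order listed); mark gray on enter, black on exit:
S gray
  O gray
    U gray
      U→S: S is gray → back edge
First back edge: U → S.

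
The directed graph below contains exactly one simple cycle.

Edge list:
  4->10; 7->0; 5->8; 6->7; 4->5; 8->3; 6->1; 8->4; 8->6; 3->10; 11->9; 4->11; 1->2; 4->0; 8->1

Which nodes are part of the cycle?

4, 5, 8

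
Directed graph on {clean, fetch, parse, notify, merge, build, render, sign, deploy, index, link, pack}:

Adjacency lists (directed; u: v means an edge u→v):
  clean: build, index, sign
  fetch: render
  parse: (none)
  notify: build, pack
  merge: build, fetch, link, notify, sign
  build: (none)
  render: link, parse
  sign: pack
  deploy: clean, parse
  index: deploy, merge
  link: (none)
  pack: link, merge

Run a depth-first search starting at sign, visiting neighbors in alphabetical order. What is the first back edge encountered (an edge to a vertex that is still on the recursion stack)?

DFS from sign (visiting neighbors in alphabetical order); mark gray on enter, black on exit:
sign gray
  pack gray
    link gray
    link black
    merge gray
      build gray
      build black
      fetch gray
        render gray
          render→link: link black — skip
          parse gray
          parse black
        render black
      fetch black
      merge→link: link black — skip
      notify gray
        notify→build: build black — skip
        notify→pack: pack is gray → back edge
First back edge: notify → pack.

notify->pack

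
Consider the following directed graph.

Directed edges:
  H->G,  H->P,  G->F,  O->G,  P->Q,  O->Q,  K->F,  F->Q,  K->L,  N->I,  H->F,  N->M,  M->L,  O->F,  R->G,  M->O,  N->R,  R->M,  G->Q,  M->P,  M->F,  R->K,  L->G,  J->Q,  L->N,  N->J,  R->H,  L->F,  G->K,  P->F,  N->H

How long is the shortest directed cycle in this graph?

3

For each vertex v, BFS finds the shortest path from v back to v.
The shortest such closed walk is N → M → L → N, length 3.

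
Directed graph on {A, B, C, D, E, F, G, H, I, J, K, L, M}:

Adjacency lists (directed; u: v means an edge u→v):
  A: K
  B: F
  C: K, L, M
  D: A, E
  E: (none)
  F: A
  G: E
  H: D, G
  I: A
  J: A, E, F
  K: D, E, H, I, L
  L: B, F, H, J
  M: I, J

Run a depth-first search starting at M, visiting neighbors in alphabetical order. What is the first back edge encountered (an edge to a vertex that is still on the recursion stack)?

DFS from M (visiting neighbors in alphabetical order); mark gray on enter, black on exit:
M gray
  I gray
    A gray
      K gray
        D gray
          D→A: A is gray → back edge
First back edge: D → A.

D->A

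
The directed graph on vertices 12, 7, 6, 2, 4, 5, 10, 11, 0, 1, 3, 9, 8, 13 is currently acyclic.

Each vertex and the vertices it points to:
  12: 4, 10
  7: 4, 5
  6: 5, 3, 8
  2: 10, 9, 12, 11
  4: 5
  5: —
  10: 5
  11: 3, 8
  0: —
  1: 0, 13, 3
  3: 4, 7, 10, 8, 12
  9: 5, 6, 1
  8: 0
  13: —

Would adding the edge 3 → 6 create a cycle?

Yes

Adding 3→6 creates a cycle iff 6 can already reach 3.
Path from 6: 6 → 3.
So 6 → … → 3 → 6 is a cycle.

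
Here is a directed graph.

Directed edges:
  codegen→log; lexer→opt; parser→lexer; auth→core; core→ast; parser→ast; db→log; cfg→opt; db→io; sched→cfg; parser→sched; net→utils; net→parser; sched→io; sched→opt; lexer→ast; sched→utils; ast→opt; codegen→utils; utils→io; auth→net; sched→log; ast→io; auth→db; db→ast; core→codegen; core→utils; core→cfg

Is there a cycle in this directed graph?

DFS with white/gray/black marking, starting from io:
io gray
io black
codegen gray
  log gray
  log black
  utils gray
    utils→io: io black — skip
  utils black
codegen black
cfg gray
  opt gray
  opt black
cfg black
auth gray
  db gray
    db→io: io black — skip
    db→log: log black — skip
    ast gray
      ast→io: io black — skip
      ast→opt: opt black — skip
    ast black
  db black
  core gray
    core→utils: utils black — skip
    core→ast: ast black — skip
    core→cfg: cfg black — skip
    core→codegen: codegen black — skip
  core black
  net gray
    parser gray
      parser→ast: ast black — skip
      lexer gray
        lexer→ast: ast black — skip
        lexer→opt: opt black — skip
      lexer black
      sched gray
        sched→cfg: cfg black — skip
        sched→utils: utils black — skip
        sched→log: log black — skip
        sched→io: io black — skip
        sched→opt: opt black — skip
      sched black
    parser black
    net→utils: utils black — skip
  net black
auth black
Every edge goes to a white or black vertex — no back edge, so the graph is acyclic.

No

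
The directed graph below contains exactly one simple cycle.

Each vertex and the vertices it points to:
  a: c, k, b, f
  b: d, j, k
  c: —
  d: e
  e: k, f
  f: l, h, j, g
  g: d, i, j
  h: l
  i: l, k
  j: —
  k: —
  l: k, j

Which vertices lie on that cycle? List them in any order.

d, e, f, g

DFS with gray/black marking from f:
f gray
  l gray
    k gray
    k black
    j gray
    j black
  l black
  h gray
    h→l: l black — skip
  h black
  f→j: j black — skip
  g gray
    d gray
      e gray
        e→k: k black — skip
        e→f: f is gray → back edge
Back edge closes the cycle f → g → d → e → f; its vertices are {d, e, f, g}.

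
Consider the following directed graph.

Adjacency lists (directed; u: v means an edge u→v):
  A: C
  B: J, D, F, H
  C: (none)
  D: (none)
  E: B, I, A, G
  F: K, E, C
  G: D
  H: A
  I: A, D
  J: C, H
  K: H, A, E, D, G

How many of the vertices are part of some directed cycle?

A vertex is on a directed cycle iff it belongs to a strongly connected component of size ≥ 2 (or has a self-loop).
The vertices on cycles are {B, E, F, K} — 4 in total.

4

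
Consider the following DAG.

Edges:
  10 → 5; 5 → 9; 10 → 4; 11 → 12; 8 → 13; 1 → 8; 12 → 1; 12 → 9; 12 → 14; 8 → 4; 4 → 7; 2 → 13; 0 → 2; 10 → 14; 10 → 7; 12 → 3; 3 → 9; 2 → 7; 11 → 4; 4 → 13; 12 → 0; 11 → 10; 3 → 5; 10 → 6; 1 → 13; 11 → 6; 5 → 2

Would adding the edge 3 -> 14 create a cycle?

Adding 3→14 creates a cycle iff 14 can already reach 3.
Explore from 14: no path reaches 3. The graph stays acyclic.

No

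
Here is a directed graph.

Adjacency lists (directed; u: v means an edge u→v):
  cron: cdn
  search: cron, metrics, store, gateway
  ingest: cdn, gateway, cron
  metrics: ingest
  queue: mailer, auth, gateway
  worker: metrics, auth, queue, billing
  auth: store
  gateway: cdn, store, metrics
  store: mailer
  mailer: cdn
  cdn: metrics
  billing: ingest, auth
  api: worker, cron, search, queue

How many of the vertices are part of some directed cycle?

7

A vertex is on a directed cycle iff it belongs to a strongly connected component of size ≥ 2 (or has a self-loop).
The vertices on cycles are {cdn, cron, store, ingest, mailer, gateway, metrics} — 7 in total.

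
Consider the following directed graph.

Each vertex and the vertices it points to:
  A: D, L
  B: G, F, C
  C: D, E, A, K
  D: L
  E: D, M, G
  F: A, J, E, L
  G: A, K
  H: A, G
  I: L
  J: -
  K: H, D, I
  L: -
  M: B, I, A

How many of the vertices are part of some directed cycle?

A vertex is on a directed cycle iff it belongs to a strongly connected component of size ≥ 2 (or has a self-loop).
The vertices on cycles are {B, C, E, F, G, H, K, M} — 8 in total.

8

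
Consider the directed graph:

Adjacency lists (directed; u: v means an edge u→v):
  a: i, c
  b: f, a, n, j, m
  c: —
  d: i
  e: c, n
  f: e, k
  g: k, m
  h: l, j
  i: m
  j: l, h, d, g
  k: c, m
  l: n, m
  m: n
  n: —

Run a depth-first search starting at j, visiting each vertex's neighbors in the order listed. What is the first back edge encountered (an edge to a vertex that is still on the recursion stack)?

DFS from j (visiting each vertex's neighbors in the order listed); mark gray on enter, black on exit:
j gray
  l gray
    n gray
    n black
    m gray
      m→n: n black — skip
    m black
  l black
  h gray
    h→l: l black — skip
    h→j: j is gray → back edge
First back edge: h → j.

h->j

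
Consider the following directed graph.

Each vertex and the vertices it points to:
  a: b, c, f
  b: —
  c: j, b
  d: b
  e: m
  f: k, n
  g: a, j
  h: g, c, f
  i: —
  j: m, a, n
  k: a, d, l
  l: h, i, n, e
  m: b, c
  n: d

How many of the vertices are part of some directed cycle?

10

A vertex is on a directed cycle iff it belongs to a strongly connected component of size ≥ 2 (or has a self-loop).
The vertices on cycles are {a, c, e, f, g, h, j, k, l, m} — 10 in total.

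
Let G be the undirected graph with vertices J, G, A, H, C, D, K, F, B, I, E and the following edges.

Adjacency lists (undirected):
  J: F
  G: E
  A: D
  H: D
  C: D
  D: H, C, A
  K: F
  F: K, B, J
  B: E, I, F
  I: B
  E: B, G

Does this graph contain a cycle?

DFS, tracking each vertex's parent; an edge to a visited non-parent vertex closes a cycle.
Start from E:
visit E (parent –)
  visit B (parent E)
    B–E: parent, skip
    visit I (parent B)
      I–B: parent, skip
    visit F (parent B)
      visit K (parent F)
        K–F: parent, skip
      F–B: parent, skip
      visit J (parent F)
        J–F: parent, skip
  visit G (parent E)
    G–E: parent, skip
visit A (parent –)
  visit D (parent A)
    visit H (parent D)
      H–D: parent, skip
    visit C (parent D)
      C–D: parent, skip
    D–A: parent, skip
No non-parent visited neighbor found — the graph is a forest.

No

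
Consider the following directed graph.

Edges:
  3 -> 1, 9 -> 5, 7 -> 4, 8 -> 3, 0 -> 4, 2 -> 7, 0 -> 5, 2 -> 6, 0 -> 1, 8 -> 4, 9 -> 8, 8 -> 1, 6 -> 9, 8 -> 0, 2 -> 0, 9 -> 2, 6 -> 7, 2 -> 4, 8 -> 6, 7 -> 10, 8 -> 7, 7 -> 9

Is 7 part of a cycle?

7 is on a cycle iff 7 can reach itself via ≥1 edge.
7 → 9 → 2 → 7 — yes.

Yes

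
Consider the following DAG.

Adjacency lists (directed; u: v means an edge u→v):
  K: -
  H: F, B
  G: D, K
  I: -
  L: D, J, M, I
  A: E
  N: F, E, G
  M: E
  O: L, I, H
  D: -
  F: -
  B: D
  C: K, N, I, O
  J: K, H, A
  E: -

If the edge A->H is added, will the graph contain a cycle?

No

Adding A→H creates a cycle iff H can already reach A.
Explore from H: no path reaches A. The graph stays acyclic.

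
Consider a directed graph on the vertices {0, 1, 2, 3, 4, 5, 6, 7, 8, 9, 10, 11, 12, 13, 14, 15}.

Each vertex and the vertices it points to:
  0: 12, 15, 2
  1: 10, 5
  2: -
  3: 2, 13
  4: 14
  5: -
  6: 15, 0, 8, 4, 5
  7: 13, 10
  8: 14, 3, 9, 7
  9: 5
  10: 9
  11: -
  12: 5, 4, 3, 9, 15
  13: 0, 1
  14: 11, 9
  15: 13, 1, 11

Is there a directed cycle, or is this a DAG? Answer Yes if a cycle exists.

DFS with white/gray/black marking, starting from 4:
4 gray
  14 gray
    11 gray
    11 black
    9 gray
      5 gray
      5 black
    9 black
  14 black
4 black
0 gray
  12 gray
    12→5: 5 black — skip
    12→4: 4 black — skip
    3 gray
      2 gray
      2 black
      13 gray
        13→0: 0 is gray → back edge
Back edge found, so a cycle exists: 0 → 12 → 3 → 13 → 0.

Yes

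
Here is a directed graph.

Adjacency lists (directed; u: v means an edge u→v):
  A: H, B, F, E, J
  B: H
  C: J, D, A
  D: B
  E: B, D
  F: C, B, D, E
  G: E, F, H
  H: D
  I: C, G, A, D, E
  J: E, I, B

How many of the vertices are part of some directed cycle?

9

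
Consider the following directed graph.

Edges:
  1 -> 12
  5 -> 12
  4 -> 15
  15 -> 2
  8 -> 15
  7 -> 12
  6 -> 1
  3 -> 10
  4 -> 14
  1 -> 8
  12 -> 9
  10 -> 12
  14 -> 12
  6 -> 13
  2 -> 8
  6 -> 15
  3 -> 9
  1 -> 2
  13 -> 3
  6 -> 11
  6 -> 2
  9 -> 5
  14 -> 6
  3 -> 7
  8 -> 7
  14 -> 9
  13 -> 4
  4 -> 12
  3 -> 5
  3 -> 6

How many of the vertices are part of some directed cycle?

11

A vertex is on a directed cycle iff it belongs to a strongly connected component of size ≥ 2 (or has a self-loop).
The vertices on cycles are {2, 3, 4, 5, 6, 8, 9, 12, 13, 14, 15} — 11 in total.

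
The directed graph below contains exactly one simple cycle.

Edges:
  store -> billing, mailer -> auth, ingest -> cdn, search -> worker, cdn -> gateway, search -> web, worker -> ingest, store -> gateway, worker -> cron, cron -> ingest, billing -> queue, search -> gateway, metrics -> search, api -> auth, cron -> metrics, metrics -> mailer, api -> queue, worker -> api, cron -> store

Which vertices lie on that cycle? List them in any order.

DFS with gray/black marking from worker:
worker gray
  api gray
    auth gray
    auth black
    queue gray
    queue black
  api black
  cron gray
    ingest gray
      cdn gray
        gateway gray
        gateway black
      cdn black
    ingest black
    store gray
      billing gray
        billing→queue: queue black — skip
      billing black
      store→gateway: gateway black — skip
    store black
    metrics gray
      mailer gray
        mailer→auth: auth black — skip
      mailer black
      search gray
        search→gateway: gateway black — skip
        search→worker: worker is gray → back edge
Back edge closes the cycle worker → cron → metrics → search → worker; its vertices are {cron, search, worker, metrics}.

cron, search, worker, metrics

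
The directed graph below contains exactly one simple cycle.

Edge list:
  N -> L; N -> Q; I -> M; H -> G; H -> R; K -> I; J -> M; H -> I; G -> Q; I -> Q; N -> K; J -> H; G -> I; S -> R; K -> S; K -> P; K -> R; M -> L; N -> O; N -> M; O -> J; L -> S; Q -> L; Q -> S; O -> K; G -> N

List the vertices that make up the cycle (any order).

G, H, J, N, O

DFS with gray/black marking from G:
G gray
  N gray
    L gray
      S gray
        R gray
        R black
      S black
    L black
    M gray
      M→L: L black — skip
    M black
    K gray
      I gray
        I→M: M black — skip
        Q gray
          Q→S: S black — skip
          Q→L: L black — skip
        Q black
      I black
      P gray
      P black
      K→R: R black — skip
      K→S: S black — skip
    K black
    O gray
      O→K: K black — skip
      J gray
        J→M: M black — skip
        H gray
          H→I: I black — skip
          H→R: R black — skip
          H→G: G is gray → back edge
Back edge closes the cycle G → N → O → J → H → G; its vertices are {G, H, J, N, O}.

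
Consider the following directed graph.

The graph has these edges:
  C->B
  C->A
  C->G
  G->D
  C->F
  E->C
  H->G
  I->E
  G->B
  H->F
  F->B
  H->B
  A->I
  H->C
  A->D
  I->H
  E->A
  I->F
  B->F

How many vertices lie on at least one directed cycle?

7

A vertex is on a directed cycle iff it belongs to a strongly connected component of size ≥ 2 (or has a self-loop).
The vertices on cycles are {A, B, C, E, F, H, I} — 7 in total.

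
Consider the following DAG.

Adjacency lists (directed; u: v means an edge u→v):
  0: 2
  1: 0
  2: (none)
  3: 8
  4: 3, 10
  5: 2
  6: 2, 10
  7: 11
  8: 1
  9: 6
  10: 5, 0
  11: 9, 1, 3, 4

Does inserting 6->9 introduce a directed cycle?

Adding 6→9 creates a cycle iff 9 can already reach 6.
Path from 9: 9 → 6.
So 9 → … → 6 → 9 is a cycle.

Yes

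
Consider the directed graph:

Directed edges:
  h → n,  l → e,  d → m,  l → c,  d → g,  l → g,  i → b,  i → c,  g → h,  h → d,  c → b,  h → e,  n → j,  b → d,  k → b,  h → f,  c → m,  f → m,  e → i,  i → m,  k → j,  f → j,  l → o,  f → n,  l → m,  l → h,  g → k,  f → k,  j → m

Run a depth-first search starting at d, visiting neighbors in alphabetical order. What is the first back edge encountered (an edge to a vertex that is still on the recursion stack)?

DFS from d (visiting neighbors in alphabetical order); mark gray on enter, black on exit:
d gray
  g gray
    h gray
      h→d: d is gray → back edge
First back edge: h → d.

h->d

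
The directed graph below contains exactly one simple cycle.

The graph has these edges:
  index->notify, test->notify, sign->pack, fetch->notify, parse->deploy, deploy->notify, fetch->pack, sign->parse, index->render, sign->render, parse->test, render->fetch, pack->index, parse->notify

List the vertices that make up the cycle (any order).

DFS with gray/black marking from render:
render gray
  fetch gray
    notify gray
    notify black
    pack gray
      index gray
        index→render: render is gray → back edge
Back edge closes the cycle render → fetch → pack → index → render; its vertices are {pack, fetch, index, render}.

pack, fetch, index, render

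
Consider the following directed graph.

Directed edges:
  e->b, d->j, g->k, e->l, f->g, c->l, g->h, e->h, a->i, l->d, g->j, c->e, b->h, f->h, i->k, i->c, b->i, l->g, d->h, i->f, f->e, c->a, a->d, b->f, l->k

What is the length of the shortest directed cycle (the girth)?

For each vertex v, BFS finds the shortest path from v back to v.
The shortest such closed walk is i → c → a → i, length 3.

3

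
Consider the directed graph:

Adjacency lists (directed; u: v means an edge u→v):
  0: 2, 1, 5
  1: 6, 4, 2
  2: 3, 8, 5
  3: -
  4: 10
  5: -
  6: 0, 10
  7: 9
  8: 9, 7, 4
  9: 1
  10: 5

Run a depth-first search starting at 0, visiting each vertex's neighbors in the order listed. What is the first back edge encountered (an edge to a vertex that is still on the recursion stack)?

6→0

DFS from 0 (visiting each vertex's neighbors in the order listed); mark gray on enter, black on exit:
0 gray
  2 gray
    3 gray
    3 black
    8 gray
      9 gray
        1 gray
          6 gray
            6→0: 0 is gray → back edge
First back edge: 6 → 0.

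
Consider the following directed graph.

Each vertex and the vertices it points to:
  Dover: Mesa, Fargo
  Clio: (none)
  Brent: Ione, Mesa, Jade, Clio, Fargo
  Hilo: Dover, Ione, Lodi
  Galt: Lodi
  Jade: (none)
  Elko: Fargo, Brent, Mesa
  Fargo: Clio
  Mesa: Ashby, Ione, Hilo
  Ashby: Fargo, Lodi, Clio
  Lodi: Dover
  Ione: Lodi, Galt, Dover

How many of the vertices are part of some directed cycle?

A vertex is on a directed cycle iff it belongs to a strongly connected component of size ≥ 2 (or has a self-loop).
The vertices on cycles are {Galt, Hilo, Ione, Lodi, Mesa, Ashby, Dover} — 7 in total.

7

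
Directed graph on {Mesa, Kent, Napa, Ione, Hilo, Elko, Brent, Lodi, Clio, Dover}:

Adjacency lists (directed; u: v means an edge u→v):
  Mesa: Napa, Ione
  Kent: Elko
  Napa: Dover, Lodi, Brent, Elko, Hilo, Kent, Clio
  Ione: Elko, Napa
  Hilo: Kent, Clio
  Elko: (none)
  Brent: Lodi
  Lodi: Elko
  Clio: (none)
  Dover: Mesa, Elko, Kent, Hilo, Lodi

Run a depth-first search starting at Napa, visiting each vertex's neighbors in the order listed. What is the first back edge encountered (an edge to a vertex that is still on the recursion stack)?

DFS from Napa (visiting each vertex's neighbors in the order listed); mark gray on enter, black on exit:
Napa gray
  Dover gray
    Mesa gray
      Mesa→Napa: Napa is gray → back edge
First back edge: Mesa → Napa.

Mesa→Napa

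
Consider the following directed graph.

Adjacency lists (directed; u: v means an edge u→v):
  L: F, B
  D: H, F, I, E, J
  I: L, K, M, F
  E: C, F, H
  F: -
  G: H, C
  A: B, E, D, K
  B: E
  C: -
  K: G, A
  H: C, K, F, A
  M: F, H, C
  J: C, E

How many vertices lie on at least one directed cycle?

11

A vertex is on a directed cycle iff it belongs to a strongly connected component of size ≥ 2 (or has a self-loop).
The vertices on cycles are {A, B, D, E, G, H, I, J, K, L, M} — 11 in total.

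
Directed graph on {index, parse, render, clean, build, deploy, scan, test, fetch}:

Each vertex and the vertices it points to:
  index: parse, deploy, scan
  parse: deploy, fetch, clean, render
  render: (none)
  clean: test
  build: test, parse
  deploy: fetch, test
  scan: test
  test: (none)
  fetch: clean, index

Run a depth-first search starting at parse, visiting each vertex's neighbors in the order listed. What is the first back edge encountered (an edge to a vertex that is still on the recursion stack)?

index→parse

DFS from parse (visiting each vertex's neighbors in the order listed); mark gray on enter, black on exit:
parse gray
  deploy gray
    fetch gray
      clean gray
        test gray
        test black
      clean black
      index gray
        index→parse: parse is gray → back edge
First back edge: index → parse.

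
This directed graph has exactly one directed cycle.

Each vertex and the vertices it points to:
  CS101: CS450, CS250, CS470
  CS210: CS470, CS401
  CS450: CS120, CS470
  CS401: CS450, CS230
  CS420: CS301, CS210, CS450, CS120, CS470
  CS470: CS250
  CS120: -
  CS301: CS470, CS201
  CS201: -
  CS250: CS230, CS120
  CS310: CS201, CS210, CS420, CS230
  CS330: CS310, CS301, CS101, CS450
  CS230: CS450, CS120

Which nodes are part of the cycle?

CS230, CS250, CS450, CS470

DFS with gray/black marking from CS250:
CS250 gray
  CS230 gray
    CS450 gray
      CS120 gray
      CS120 black
      CS470 gray
        CS470→CS250: CS250 is gray → back edge
Back edge closes the cycle CS250 → CS230 → CS450 → CS470 → CS250; its vertices are {CS230, CS250, CS450, CS470}.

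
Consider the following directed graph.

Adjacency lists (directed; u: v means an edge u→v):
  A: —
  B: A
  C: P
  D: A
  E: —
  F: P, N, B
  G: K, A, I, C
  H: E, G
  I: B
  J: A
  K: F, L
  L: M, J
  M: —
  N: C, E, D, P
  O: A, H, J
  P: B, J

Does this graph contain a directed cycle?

No

DFS with white/gray/black marking, starting from F:
F gray
  P gray
    B gray
      A gray
      A black
    B black
    J gray
      J→A: A black — skip
    J black
  P black
  N gray
    C gray
      C→P: P black — skip
    C black
    E gray
    E black
    D gray
      D→A: A black — skip
    D black
    N→P: P black — skip
  N black
  F→B: B black — skip
F black
G gray
  K gray
    K→F: F black — skip
    L gray
      M gray
      M black
      L→J: J black — skip
    L black
  K black
  G→A: A black — skip
  I gray
    I→B: B black — skip
  I black
  G→C: C black — skip
G black
H gray
  H→E: E black — skip
  H→G: G black — skip
H black
O gray
  O→A: A black — skip
  O→H: H black — skip
  O→J: J black — skip
O black
Every edge goes to a white or black vertex — no back edge, so the graph is acyclic.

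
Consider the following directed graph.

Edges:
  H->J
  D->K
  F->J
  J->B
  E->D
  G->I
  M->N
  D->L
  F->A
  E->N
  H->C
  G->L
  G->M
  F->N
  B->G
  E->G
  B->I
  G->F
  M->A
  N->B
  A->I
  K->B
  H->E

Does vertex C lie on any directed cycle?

C lies on a cycle iff there is a path from C back to itself.
Exploring from C, it never reaches itself; equivalently, its strongly connected component is a singleton.

No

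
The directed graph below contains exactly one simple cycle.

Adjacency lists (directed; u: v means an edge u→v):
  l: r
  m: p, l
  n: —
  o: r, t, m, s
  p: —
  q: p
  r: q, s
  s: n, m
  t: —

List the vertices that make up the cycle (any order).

l, m, r, s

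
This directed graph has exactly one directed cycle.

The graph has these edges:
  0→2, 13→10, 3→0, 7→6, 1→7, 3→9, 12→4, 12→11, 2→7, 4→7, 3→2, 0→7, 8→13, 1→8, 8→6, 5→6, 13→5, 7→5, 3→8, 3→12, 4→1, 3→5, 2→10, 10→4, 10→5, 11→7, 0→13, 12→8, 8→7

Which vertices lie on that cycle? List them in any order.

DFS with gray/black marking from 4:
4 gray
  1 gray
    7 gray
      6 gray
      6 black
      5 gray
        5→6: 6 black — skip
      5 black
    7 black
    8 gray
      13 gray
        10 gray
          10→5: 5 black — skip
          10→4: 4 is gray → back edge
Back edge closes the cycle 4 → 1 → 8 → 13 → 10 → 4; its vertices are {1, 4, 8, 10, 13}.

1, 4, 8, 10, 13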